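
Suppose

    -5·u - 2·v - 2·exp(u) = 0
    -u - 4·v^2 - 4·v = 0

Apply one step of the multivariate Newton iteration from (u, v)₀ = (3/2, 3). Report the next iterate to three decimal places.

At (3/2, 3): F = (-22.46338, -49.500).
Jacobian J = [[-2·exp(u) - 5, -2], [-1, -8·v - 4]].
At the point, J = [[-13.96338, -2.000], [-1.000, -28.000]] (det J = 388.97459).
Solving J·Δ = −F gives Δ = (-1.362, -1.719).
Then the next iterate is (u, v)₁ = (0.138, 1.281).

(0.138, 1.281)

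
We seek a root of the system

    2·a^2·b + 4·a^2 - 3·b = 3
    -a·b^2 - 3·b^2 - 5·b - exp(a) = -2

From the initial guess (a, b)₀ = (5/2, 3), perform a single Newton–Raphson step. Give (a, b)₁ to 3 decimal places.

(1.788, 1.432)

At (5/2, 3): F = (50.500, -74.68249).
Jacobian J = [[4·a·b + 8·a, 2·a^2 - 3], [-b^2 - exp(a), -2·a·b - 6·b - 5]].
At the point, J = [[50.000, 9.500], [-21.18249, -38.000]] (det J = -1698.76631).
Solving J·Δ = −F gives Δ = (-0.712, -1.568).
Then the next iterate is (a, b)₁ = (1.788, 1.432).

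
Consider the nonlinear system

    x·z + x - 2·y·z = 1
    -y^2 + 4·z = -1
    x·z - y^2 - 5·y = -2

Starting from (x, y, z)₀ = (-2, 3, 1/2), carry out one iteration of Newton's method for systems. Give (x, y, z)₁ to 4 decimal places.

(-6.9655, 0.9655, -1.0517)

At (-2, 3, 1/2): F = (-7.0000, -6.0000, -23.0000).
Jacobian J = [[z + 1, -2·z, x - 2·y], [0, -2·y, 4], [z, -2·y - 5, x]].
At the point, J = [[1.5000, -1.0000, -8.0000], [0.0000, -6.0000, 4.0000], [0.5000, -11.0000, -2.0000]] (det J = 58.0000).
Solving J·Δ = −F gives Δ = (-4.9655, -2.0345, -1.5517).
Then the next iterate is (x, y, z)₁ = (-6.9655, 0.9655, -1.0517).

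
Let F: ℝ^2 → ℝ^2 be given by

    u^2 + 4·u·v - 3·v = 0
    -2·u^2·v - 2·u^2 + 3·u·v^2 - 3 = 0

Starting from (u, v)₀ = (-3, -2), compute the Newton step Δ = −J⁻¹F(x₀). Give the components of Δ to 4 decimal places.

At (-3, -2): F = (39.0000, -21.0000).
Jacobian J = [[2·u + 4·v, 4·u - 3], [-4·u·v - 4·u + 3·v^2, -2·u^2 + 6·u·v]].
At the point, J = [[-14.0000, -15.0000], [0.0000, 18.0000]] (det J = -252.0000).
Solving J·Δ = −F gives Δ = (1.5357, 1.1667).

(1.5357, 1.1667)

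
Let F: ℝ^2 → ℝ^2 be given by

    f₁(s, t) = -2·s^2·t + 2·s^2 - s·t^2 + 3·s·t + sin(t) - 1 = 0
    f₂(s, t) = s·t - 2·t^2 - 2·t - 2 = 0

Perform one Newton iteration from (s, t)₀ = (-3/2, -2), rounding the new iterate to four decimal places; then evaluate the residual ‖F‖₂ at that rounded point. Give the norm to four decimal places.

At (-3/2, -2): F = (26.590703, -3.0000).
Jacobian J = [[-4·s·t + 4·s - t^2 + 3·t, -2·s^2 - 2·s·t + 3·s + cos(t)], [t, s - 4·t - 2]].
At the point, J = [[-28.0000, -15.416147], [-2.0000, 4.5000]] (det J = -156.832294).
Solving J·Δ = −F gives Δ = (0.4681, 0.8747).
Then the next iterate is (s, t)₁ = (-1.0319, -1.1253).
Re-evaluating at (-1.0319, -1.1253): F = (7.414003, -1.120803), so ‖F‖₂ = 7.4982.

7.4982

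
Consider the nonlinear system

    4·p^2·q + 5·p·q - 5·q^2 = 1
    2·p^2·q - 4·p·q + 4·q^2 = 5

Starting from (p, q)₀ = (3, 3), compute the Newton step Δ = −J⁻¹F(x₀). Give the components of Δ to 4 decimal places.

(-1.0356, -0.8048)

At (3, 3): F = (107.0000, 49.0000).
Jacobian J = [[8·p·q + 5·q, 4·p^2 + 5·p - 10·q], [4·p·q - 4·q, 2·p^2 - 4·p + 8·q]].
At the point, J = [[87.0000, 21.0000], [24.0000, 30.0000]] (det J = 2106.0000).
Solving J·Δ = −F gives Δ = (-1.0356, -0.8048).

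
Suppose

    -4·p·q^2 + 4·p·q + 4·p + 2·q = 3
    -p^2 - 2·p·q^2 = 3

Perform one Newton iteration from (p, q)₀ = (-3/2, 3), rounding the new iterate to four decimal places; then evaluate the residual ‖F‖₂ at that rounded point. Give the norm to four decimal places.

10.2877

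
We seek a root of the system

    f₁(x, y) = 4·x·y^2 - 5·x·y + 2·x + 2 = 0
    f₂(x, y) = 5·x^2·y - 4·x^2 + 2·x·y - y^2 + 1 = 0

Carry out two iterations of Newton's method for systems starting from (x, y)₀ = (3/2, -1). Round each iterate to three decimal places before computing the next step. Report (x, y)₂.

At (3/2, -1): F = (18.500, -23.250).
Jacobian J = [[4·y^2 - 5·y + 2, 8·x·y - 5·x], [10·x·y - 8·x + 2·y, 5·x^2 + 2·x - 2·y]].
At the point, J = [[11.000, -19.500], [-29.000, 16.250]] (det J = -386.750).
Solving J·Δ = −F gives Δ = (-0.395, 0.726).
Then the next iterate is (x, y)₁ = (1.105, -0.274).
Round to (1.105, -0.274) and repeat: F = (6.05569, -6.23752), J = [[3.67030, -7.94716], [-12.41570, 8.86313]].
Δ = (0.062, 0.791), so (x, y)₂ = (1.167, 0.517).

(1.167, 0.517)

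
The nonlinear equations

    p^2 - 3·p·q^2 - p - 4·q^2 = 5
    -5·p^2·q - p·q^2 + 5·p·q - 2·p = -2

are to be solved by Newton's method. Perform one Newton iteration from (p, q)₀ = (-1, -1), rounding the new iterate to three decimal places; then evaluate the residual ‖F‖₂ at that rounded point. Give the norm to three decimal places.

3.101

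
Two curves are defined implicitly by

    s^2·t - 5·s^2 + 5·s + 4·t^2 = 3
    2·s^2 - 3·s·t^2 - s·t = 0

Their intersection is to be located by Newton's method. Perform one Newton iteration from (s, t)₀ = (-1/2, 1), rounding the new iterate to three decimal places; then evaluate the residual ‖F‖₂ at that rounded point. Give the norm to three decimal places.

0.687

At (-1/2, 1): F = (-2.500, 2.500).
Jacobian J = [[2·s·t - 10·s + 5, s^2 + 8·t], [4·s - 3·t^2 - t, -6·s·t - s]].
At the point, J = [[9.000, 8.250], [-6.000, 3.500]] (det J = 81.000).
Solving J·Δ = −F gives Δ = (0.363, -0.093).
Then the next iterate is (s, t)₁ = (-0.137, 0.907).
Re-evaluating at (-0.137, 0.907): F = (-0.47123, 0.49991), so ‖F‖₂ = 0.687.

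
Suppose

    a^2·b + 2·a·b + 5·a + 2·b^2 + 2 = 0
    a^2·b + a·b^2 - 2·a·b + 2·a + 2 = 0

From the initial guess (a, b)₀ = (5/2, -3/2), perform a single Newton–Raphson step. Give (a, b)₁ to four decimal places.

(4.4536, 0.1419)

At (5/2, -3/2): F = (2.1250, 10.7500).
Jacobian J = [[2·a·b + 2·b + 5, a^2 + 2·a + 4·b], [2·a·b + b^2 - 2·b + 2, a^2 + 2·a·b - 2·a]].
At the point, J = [[-5.5000, 5.2500], [-0.2500, -6.2500]] (det J = 35.6875).
Solving J·Δ = −F gives Δ = (1.9536, 1.6419).
Then the next iterate is (a, b)₁ = (4.4536, 0.1419).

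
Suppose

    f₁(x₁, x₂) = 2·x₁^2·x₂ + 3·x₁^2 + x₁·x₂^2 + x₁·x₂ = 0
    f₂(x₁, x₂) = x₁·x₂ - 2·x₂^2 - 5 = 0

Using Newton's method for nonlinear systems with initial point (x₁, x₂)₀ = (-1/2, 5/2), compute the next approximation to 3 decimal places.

(-14.000, -2.500)

At (-1/2, 5/2): F = (-2.375, -18.750).
Jacobian J = [[4·x₁·x₂ + 6·x₁ + x₂^2 + x₂, 2·x₁^2 + 2·x₁·x₂ + x₁], [x₂, x₁ - 4·x₂]].
At the point, J = [[0.750, -2.500], [2.500, -10.500]] (det J = -1.625).
Solving J·Δ = −F gives Δ = (-13.500, -5.000).
Then the next iterate is (x₁, x₂)₁ = (-14.000, -2.500).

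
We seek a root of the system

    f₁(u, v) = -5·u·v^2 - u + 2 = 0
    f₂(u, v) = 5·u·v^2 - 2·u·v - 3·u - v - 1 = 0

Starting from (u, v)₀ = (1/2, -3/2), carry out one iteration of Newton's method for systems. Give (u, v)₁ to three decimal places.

At (1/2, -3/2): F = (-4.125, 6.125).
Jacobian J = [[-5·v^2 - 1, -10·u·v], [5·v^2 - 2·v - 3, 10·u·v - 2·u - 1]].
At the point, J = [[-12.250, 7.500], [11.250, -9.500]] (det J = 32.000).
Solving J·Δ = −F gives Δ = (0.211, 0.895).
Then the next iterate is (u, v)₁ = (0.711, -0.605).

(0.711, -0.605)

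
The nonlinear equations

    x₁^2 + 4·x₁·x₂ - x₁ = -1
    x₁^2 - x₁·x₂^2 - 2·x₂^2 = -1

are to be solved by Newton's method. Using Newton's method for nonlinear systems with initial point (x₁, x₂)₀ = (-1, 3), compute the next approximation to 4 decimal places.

(-0.7347, 1.3469)

At (-1, 3): F = (-9.0000, -7.0000).
Jacobian J = [[2·x₁ + 4·x₂ - 1, 4·x₁], [2·x₁ - x₂^2, -2·x₁·x₂ - 4·x₂]].
At the point, J = [[9.0000, -4.0000], [-11.0000, -6.0000]] (det J = -98.0000).
Solving J·Δ = −F gives Δ = (0.2653, -1.6531).
Then the next iterate is (x₁, x₂)₁ = (-0.7347, 1.3469).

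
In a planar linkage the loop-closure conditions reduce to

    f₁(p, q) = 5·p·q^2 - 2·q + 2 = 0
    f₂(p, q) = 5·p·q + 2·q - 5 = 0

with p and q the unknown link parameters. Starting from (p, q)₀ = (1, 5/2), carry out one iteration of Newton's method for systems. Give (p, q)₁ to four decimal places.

At (1, 5/2): F = (28.2500, 12.5000).
Jacobian J = [[5·q^2, 10·p·q - 2], [5·q, 5·p + 2]].
At the point, J = [[31.2500, 23.0000], [12.5000, 7.0000]] (det J = -68.7500).
Solving J·Δ = −F gives Δ = (-1.3055, 0.5455).
Then the next iterate is (p, q)₁ = (-0.3055, 3.0455).

(-0.3055, 3.0455)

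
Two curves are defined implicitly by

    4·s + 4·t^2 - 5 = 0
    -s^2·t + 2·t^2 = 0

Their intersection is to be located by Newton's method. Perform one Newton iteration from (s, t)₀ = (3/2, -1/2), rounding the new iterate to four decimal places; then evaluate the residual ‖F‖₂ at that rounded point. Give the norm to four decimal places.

0.5567

At (3/2, -1/2): F = (2.0000, 1.6250).
Jacobian J = [[4, 8·t], [-2·s·t, -s^2 + 4·t]].
At the point, J = [[4.0000, -4.0000], [1.5000, -4.2500]] (det J = -11.0000).
Solving J·Δ = −F gives Δ = (-0.1818, 0.3182).
Then the next iterate is (s, t)₁ = (1.3182, -0.1818).
Re-evaluating at (1.3182, -0.1818): F = (0.405005, 0.382007), so ‖F‖₂ = 0.5567.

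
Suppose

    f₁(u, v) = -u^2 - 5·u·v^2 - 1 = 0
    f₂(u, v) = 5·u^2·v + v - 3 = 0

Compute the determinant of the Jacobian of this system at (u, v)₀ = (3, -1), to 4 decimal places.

394.0000

J = [[-2·u - 5·v^2, -10·u·v], [10·u·v, 5·u^2 + 1]].
At the point, J = [[-11.0000, 30.0000], [-30.0000, 46.0000]].
det J = 394.0000.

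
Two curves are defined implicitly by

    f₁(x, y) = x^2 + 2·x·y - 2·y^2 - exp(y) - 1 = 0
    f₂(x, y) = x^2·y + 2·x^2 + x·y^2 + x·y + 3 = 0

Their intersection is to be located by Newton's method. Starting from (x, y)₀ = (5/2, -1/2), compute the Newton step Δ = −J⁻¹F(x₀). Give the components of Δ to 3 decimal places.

At (5/2, -1/2): F = (1.64347, 11.750).
Jacobian J = [[2·x + 2·y, 2·x - 4·y - exp(y)], [2·x·y + 4·x + y^2 + y, x^2 + 2·x·y + x]].
At the point, J = [[4.000, 6.39347], [7.250, 6.250]] (det J = -21.35265).
Solving J·Δ = −F gives Δ = (-3.037, 1.643).

(-3.037, 1.643)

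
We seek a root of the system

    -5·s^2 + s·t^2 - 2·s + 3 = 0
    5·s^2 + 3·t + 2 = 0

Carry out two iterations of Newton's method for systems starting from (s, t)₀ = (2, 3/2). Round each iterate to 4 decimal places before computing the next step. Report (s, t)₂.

At (2, 3/2): F = (-16.5000, 26.5000).
Jacobian J = [[-10·s + t^2 - 2, 2·s·t], [10·s, 3]].
At the point, J = [[-19.7500, 6.0000], [20.0000, 3.0000]] (det J = -179.2500).
Solving J·Δ = −F gives Δ = (-1.1632, -1.0788).
Then the next iterate is (s, t)₁ = (0.8368, 0.4212).
Round to (0.8368, 0.4212) and repeat: F = (-2.026315, 6.764771), J = [[-10.190591, 0.704920], [8.3680, 3.0000]].
Δ = (-0.2974, -1.4253), so (s, t)₂ = (0.5394, -1.0041).

(0.5394, -1.0041)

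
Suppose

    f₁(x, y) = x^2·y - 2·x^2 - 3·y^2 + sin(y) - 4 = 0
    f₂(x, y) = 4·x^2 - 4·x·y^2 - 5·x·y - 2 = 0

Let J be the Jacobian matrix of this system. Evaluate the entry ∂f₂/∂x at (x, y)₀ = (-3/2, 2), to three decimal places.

∂f₂/∂x = 8·x - 4·y^2 - 5·y.
At (-3/2, 2) this is -38.000.

-38.000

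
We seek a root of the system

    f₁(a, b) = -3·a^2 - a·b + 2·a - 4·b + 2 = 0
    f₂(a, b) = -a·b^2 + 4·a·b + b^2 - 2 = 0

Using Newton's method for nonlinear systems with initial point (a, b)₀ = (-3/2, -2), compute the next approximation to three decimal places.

(-1.105, -1.046)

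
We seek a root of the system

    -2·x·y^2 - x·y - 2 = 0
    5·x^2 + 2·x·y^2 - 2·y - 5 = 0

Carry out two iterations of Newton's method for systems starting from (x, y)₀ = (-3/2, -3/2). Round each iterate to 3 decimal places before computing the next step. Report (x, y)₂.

(-1.083, -1.248)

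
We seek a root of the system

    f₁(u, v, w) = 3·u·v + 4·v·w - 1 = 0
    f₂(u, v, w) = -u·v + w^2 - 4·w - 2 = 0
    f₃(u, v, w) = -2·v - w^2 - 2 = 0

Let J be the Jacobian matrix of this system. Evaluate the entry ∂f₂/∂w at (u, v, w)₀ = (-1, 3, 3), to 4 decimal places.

2.0000

∂f₂/∂w = 2·w - 4.
At (-1, 3, 3) this is 2.0000.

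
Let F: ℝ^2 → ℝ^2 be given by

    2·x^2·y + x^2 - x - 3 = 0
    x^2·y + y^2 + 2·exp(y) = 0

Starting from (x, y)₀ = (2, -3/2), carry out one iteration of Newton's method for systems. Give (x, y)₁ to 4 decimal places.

At (2, -3/2): F = (-13.0000, -3.303740).
Jacobian J = [[4·x·y + 2·x - 1, 2·x^2], [2·x·y, x^2 + 2·y + 2·exp(y)]].
At the point, J = [[-9.0000, 8.0000], [-6.0000, 1.446260]] (det J = 34.983657).
Solving J·Δ = −F gives Δ = (-0.2181, 1.3797).
Then the next iterate is (x, y)₁ = (1.7819, -0.1203).

(1.7819, -0.1203)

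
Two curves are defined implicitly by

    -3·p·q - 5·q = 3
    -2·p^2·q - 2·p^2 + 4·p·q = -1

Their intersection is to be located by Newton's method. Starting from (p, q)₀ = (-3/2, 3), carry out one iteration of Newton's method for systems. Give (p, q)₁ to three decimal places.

(-1.764, -1.240)

At (-3/2, 3): F = (-4.500, -35.000).
Jacobian J = [[-3·q, -3·p - 5], [-4·p·q - 4·p + 4·q, -2·p^2 + 4·p]].
At the point, J = [[-9.000, -0.500], [36.000, -10.500]] (det J = 112.500).
Solving J·Δ = −F gives Δ = (-0.264, -4.240).
Then the next iterate is (p, q)₁ = (-1.764, -1.240).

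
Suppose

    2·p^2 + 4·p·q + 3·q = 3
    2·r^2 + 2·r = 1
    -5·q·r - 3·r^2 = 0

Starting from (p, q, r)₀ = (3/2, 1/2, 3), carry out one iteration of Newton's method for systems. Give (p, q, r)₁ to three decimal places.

At (3/2, 1/2, 3): F = (6.000, 23.000, -34.500).
Jacobian J = [[4·p + 4·q, 4·p + 3, 0], [0, 0, 4·r + 2], [0, -5·r, -5·q - 6·r]].
At the point, J = [[8.000, 9.000, 0.000], [0.000, 0.000, 14.000], [0.000, -15.000, -20.500]] (det J = 1680.000).
Solving J·Δ = −F gives Δ = (-0.688, -0.055, -1.643).
Then the next iterate is (p, q, r)₁ = (0.812, 0.445, 1.357).

(0.812, 0.445, 1.357)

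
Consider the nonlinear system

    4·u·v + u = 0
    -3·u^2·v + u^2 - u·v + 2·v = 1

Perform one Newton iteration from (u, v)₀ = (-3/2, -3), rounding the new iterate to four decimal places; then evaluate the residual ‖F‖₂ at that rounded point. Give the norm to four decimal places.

2.2732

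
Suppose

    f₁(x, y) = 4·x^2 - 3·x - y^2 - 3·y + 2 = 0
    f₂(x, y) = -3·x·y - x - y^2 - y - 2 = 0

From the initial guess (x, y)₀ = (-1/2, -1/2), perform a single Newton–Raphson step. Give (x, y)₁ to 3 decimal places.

At (-1/2, -1/2): F = (5.750, -2.000).
Jacobian J = [[8·x - 3, -2·y - 3], [-3·y - 1, -3·x - 2·y - 1]].
At the point, J = [[-7.000, -2.000], [0.500, 1.500]] (det J = -9.500).
Solving J·Δ = −F gives Δ = (0.487, 1.171).
Then the next iterate is (x, y)₁ = (-0.013, 0.671).

(-0.013, 0.671)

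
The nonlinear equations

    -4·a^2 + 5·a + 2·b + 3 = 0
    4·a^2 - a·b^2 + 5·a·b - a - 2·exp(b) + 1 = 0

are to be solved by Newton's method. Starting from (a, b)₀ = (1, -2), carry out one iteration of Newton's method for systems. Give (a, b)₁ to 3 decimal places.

(2.685, 0.528)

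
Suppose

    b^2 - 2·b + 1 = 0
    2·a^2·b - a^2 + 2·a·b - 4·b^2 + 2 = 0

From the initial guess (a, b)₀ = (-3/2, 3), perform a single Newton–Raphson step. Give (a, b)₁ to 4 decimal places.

(-2.5278, 2.0000)

At (-3/2, 3): F = (4.0000, -31.7500).
Jacobian J = [[0, 2·b - 2], [4·a·b - 2·a + 2·b, 2·a^2 + 2·a - 8·b]].
At the point, J = [[0.0000, 4.0000], [-9.0000, -22.5000]] (det J = 36.0000).
Solving J·Δ = −F gives Δ = (-1.0278, -1.0000).
Then the next iterate is (a, b)₁ = (-2.5278, 2.0000).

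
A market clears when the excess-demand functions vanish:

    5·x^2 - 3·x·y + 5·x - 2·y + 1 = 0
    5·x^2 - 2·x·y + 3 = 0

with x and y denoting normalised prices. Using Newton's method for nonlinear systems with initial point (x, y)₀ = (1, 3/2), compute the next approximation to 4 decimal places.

At (1, 3/2): F = (3.5000, 5.0000).
Jacobian J = [[10·x - 3·y + 5, -3·x - 2], [10·x - 2·y, -2·x]].
At the point, J = [[10.5000, -5.0000], [7.0000, -2.0000]] (det J = 14.0000).
Solving J·Δ = −F gives Δ = (-1.2857, -2.0000).
Then the next iterate is (x, y)₁ = (-0.2857, -0.5000).

(-0.2857, -0.5000)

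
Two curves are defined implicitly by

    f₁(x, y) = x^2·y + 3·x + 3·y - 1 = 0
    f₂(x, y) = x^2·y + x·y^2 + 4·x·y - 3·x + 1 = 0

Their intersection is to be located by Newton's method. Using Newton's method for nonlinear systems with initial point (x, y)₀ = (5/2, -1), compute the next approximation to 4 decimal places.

At (5/2, -1): F = (-2.7500, -20.2500).
Jacobian J = [[2·x·y + 3, x^2 + 3], [2·x·y + y^2 + 4·y - 3, x^2 + 2·x·y + 4·x]].
At the point, J = [[-2.0000, 9.2500], [-11.0000, 11.2500]] (det J = 79.2500).
Solving J·Δ = −F gives Δ = (-1.9732, -0.1293).
Then the next iterate is (x, y)₁ = (0.5268, -1.1293).

(0.5268, -1.1293)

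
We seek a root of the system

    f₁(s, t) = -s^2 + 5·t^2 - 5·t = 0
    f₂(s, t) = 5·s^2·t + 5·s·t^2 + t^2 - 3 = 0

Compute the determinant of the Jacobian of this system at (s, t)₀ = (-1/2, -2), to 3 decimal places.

757.250

J = [[-2·s, 10·t - 5], [10·s·t + 5·t^2, 5·s^2 + 10·s·t + 2·t]].
At the point, J = [[1.000, -25.000], [30.000, 7.250]].
det J = 757.250.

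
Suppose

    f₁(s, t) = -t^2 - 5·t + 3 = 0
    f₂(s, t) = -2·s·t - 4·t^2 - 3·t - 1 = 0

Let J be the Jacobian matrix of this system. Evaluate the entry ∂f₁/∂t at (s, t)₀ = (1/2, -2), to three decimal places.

∂f₁/∂t = -2·t - 5.
At (1/2, -2) this is -1.000.

-1.000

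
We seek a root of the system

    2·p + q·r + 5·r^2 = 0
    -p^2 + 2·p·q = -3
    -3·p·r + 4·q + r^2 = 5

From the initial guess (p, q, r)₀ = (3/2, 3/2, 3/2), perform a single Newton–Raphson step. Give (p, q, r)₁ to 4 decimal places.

(-0.6395, -0.2500, 0.9184)

At (3/2, 3/2, 3/2): F = (16.5000, 5.2500, -3.5000).
Jacobian J = [[2, r, q + 10·r], [-2·p + 2·q, 2·p, 0], [-3·r, 4, -3·p + 2·r]].
At the point, J = [[2.0000, 1.5000, 16.5000], [0.0000, 3.0000, 0.0000], [-4.5000, 4.0000, -1.5000]] (det J = 213.7500).
Solving J·Δ = −F gives Δ = (-2.1395, -1.7500, -0.5816).
Then the next iterate is (p, q, r)₁ = (-0.6395, -0.2500, 0.9184).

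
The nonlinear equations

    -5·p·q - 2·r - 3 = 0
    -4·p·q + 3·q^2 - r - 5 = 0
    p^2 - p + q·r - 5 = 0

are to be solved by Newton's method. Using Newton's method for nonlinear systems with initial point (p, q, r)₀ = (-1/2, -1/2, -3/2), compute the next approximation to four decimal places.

(-0.5708, -1.9125, -3.9792)

At (-1/2, -1/2, -3/2): F = (-1.2500, -3.7500, -3.5000).
Jacobian J = [[-5·q, -5·p, -2], [-4·q, -4·p + 6·q, -1], [2·p - 1, r, q]].
At the point, J = [[2.5000, 2.5000, -2.0000], [2.0000, -1.0000, -1.0000], [-2.0000, -1.5000, -0.5000]] (det J = 15.0000).
Solving J·Δ = −F gives Δ = (-0.0708, -1.4125, -2.4792).
Then the next iterate is (p, q, r)₁ = (-0.5708, -1.9125, -3.9792).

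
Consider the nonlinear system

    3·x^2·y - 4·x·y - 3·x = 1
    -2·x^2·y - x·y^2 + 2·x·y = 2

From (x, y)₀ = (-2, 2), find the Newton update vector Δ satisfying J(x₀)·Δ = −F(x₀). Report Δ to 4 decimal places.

(1.0000, -0.5000)

At (-2, 2): F = (45.0000, -18.0000).
Jacobian J = [[6·x·y - 4·y - 3, 3·x^2 - 4·x], [-4·x·y - y^2 + 2·y, -2·x^2 - 2·x·y + 2·x]].
At the point, J = [[-35.0000, 20.0000], [16.0000, -4.0000]] (det J = -180.0000).
Solving J·Δ = −F gives Δ = (1.0000, -0.5000).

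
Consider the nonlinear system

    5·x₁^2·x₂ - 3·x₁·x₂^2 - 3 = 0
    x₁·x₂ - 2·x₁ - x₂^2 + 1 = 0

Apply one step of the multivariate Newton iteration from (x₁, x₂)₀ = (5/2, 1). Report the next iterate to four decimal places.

(0.6284, 2.2569)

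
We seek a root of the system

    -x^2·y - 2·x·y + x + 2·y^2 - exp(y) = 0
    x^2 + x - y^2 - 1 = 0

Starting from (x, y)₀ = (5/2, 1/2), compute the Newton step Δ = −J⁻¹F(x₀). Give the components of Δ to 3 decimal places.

(-1.267, -0.102)

At (5/2, 1/2): F = (-4.27372, 7.500).
Jacobian J = [[-2·x·y - 2·y + 1, -x^2 - 2·x + 4·y - exp(y)], [2·x + 1, -2·y]].
At the point, J = [[-2.500, -10.89872], [6.000, -1.000]] (det J = 67.89233).
Solving J·Δ = −F gives Δ = (-1.267, -0.102).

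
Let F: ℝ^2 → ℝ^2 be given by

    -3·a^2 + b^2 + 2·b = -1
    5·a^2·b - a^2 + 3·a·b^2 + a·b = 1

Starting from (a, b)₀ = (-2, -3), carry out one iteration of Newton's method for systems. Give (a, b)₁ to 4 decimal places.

(-1.1160, -2.3480)

At (-2, -3): F = (-8.0000, -113.0000).
Jacobian J = [[-6·a, 2·b + 2], [10·a·b - 2·a + 3·b^2 + b, 5·a^2 + 6·a·b + a]].
At the point, J = [[12.0000, -4.0000], [88.0000, 54.0000]] (det J = 1000.0000).
Solving J·Δ = −F gives Δ = (0.8840, 0.6520).
Then the next iterate is (a, b)₁ = (-1.1160, -2.3480).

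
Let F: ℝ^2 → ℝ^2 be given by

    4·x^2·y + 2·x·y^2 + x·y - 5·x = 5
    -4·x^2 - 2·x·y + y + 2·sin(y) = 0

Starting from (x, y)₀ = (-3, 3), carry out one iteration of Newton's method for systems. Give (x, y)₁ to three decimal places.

At (-3, 3): F = (55.000, -14.71776).
Jacobian J = [[8·x·y + 2·y^2 + y - 5, 4·x^2 + 4·x·y + x], [-8·x - 2·y, -2·x + 2·cos(y) + 1]].
At the point, J = [[-56.000, -3.000], [18.000, 5.02002]] (det J = -227.12084).
Solving J·Δ = −F gives Δ = (1.021, -0.730).
Then the next iterate is (x, y)₁ = (-1.979, 2.270).

(-1.979, 2.270)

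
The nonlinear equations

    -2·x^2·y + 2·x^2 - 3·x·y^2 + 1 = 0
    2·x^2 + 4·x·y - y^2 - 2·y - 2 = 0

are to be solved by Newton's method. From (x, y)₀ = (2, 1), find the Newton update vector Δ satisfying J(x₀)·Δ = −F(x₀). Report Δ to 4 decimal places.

At (2, 1): F = (-5.0000, 11.0000).
Jacobian J = [[-4·x·y + 4·x - 3·y^2, -2·x^2 - 6·x·y], [4·x + 4·y, 4·x - 2·y - 2]].
At the point, J = [[-3.0000, -20.0000], [12.0000, 4.0000]] (det J = 228.0000).
Solving J·Δ = −F gives Δ = (-0.8772, -0.1184).

(-0.8772, -0.1184)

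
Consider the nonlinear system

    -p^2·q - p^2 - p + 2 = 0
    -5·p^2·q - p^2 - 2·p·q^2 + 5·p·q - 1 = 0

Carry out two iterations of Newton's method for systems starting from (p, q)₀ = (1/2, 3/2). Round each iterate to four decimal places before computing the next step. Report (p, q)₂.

At (1/2, 3/2): F = (0.8750, -1.6250).
Jacobian J = [[-2·p·q - 2·p - 1, -p^2], [-10·p·q - 2·p - 2·q^2 + 5·q, -5·p^2 - 4·p·q + 5·p]].
At the point, J = [[-3.5000, -0.2500], [-5.5000, -1.7500]] (det J = 4.7500).
Solving J·Δ = −F gives Δ = (0.4079, -2.2105).
Then the next iterate is (p, q)₁ = (0.9079, -0.7105).
Round to (0.9079, -0.7105) and repeat: F = (0.853470, -3.037968), J = [[-1.525674, -0.824282], [0.072709, 2.998340]].
Δ = (0.0121, 1.0129), so (p, q)₂ = (0.9200, 0.3024).

(0.9200, 0.3024)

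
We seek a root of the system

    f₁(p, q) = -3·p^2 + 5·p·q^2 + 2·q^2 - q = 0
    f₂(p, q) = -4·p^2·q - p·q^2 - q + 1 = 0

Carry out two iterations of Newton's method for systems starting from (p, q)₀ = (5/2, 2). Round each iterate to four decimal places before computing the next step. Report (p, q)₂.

(0.9969, 1.0297)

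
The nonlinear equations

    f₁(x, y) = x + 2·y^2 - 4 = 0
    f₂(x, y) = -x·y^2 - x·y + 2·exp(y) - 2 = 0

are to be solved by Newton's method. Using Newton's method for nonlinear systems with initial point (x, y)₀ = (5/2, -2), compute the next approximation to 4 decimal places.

(2.0959, -1.2380)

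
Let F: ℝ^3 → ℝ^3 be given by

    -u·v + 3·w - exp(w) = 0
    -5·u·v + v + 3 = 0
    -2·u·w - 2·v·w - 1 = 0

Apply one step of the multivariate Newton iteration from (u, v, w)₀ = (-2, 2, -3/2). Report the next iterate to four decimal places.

At (-2, 2, -3/2): F = (-0.723130, 25.0000, -1.0000).
Jacobian J = [[-v, -u, -exp(w) + 3], [-5·v, -5·u + 1, 0], [-2·w, -2·w, -2·u - 2·v]].
At the point, J = [[-2.0000, 2.0000, 2.776870], [-10.0000, 11.0000, 0.0000], [3.0000, 3.0000, 0.0000]] (det J = -174.942800).
Solving J·Δ = −F gives Δ = (1.3651, -1.0317, 1.9867).
Then the next iterate is (u, v, w)₁ = (-0.6349, 0.9683, 0.4867).

(-0.6349, 0.9683, 0.4867)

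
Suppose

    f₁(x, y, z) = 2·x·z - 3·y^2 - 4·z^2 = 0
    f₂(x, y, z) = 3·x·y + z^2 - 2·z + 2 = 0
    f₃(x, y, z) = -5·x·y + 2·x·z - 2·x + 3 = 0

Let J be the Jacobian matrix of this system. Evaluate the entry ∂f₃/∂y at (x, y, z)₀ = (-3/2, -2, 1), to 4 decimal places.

7.5000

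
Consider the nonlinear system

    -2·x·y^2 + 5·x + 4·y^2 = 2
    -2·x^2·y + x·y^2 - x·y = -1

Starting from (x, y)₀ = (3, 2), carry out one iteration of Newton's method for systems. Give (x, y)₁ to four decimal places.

At (3, 2): F = (5.0000, -29.0000).
Jacobian J = [[-2·y^2 + 5, -4·x·y + 8·y], [-4·x·y + y^2 - y, -2·x^2 + 2·x·y - x]].
At the point, J = [[-3.0000, -8.0000], [-22.0000, -9.0000]] (det J = -149.0000).
Solving J·Δ = −F gives Δ = (-1.8591, 1.3221).
Then the next iterate is (x, y)₁ = (1.1409, 3.3221).

(1.1409, 3.3221)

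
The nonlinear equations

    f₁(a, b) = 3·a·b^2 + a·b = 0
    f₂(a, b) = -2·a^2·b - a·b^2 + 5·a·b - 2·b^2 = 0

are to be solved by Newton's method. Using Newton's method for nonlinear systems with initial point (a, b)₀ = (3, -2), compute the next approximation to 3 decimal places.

At (3, -2): F = (30.000, -14.000).
Jacobian J = [[3·b^2 + b, 6·a·b + a], [-4·a·b - b^2 + 5·b, -2·a^2 - 2·a·b + 5·a - 4·b]].
At the point, J = [[10.000, -33.000], [10.000, 17.000]] (det J = 500.000).
Solving J·Δ = −F gives Δ = (-0.096, 0.880).
Then the next iterate is (a, b)₁ = (2.904, -1.120).

(2.904, -1.120)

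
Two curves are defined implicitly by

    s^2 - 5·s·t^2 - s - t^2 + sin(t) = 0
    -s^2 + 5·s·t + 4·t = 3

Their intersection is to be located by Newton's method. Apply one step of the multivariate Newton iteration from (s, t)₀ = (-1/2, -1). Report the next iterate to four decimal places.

(-0.9706, 0.9118)

At (-1/2, -1): F = (1.408529, -4.7500).
Jacobian J = [[2·s - 5·t^2 - 1, -10·s·t - 2·t + cos(t)], [-2·s + 5·t, 5·s + 4]].
At the point, J = [[-7.0000, -2.459698], [-4.0000, 1.5000]] (det J = -20.338791).
Solving J·Δ = −F gives Δ = (-0.4706, 1.9118).
Then the next iterate is (s, t)₁ = (-0.9706, 0.9118).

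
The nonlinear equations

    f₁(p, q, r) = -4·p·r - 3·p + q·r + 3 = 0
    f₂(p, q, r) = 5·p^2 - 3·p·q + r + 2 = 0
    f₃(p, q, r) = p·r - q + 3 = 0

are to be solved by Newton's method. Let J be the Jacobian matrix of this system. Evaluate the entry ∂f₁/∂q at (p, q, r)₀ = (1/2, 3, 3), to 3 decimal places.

3.000

∂f₁/∂q = r.
At (1/2, 3, 3) this is 3.000.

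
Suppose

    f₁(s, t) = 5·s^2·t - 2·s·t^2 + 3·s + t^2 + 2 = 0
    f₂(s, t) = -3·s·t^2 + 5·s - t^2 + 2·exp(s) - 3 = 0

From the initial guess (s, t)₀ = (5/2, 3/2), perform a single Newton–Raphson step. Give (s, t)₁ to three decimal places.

(1.398, 1.100)

At (5/2, 3/2): F = (47.375, 14.73999).
Jacobian J = [[10·s·t - 2·t^2 + 3, 5·s^2 - 4·s·t + 2·t], [-3·t^2 + 2·exp(s) + 5, -6·s·t - 2·t]].
At the point, J = [[36.000, 19.250], [22.61499, -25.500]] (det J = -1353.33852).
Solving J·Δ = −F gives Δ = (-1.102, -0.400).
Then the next iterate is (s, t)₁ = (1.398, 1.100).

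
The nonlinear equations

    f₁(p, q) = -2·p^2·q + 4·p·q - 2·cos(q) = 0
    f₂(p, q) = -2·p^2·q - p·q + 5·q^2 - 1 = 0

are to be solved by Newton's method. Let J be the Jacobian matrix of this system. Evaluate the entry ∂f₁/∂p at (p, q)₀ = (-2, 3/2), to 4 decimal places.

18.0000

∂f₁/∂p = -4·p·q + 4·q.
At (-2, 3/2) this is 18.0000.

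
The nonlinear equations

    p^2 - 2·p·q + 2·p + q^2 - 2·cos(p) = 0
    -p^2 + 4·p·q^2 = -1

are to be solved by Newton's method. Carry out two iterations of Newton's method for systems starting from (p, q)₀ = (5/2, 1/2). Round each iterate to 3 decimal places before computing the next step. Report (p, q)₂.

(-0.469, -3.765)

At (5/2, 1/2): F = (10.60229, -2.750).
Jacobian J = [[2·p - 2·q + 2·sin(p) + 2, -2·p + 2·q], [-2·p + 4·q^2, 8·p·q]].
At the point, J = [[7.19694, -4.000], [-4.000, 10.000]] (det J = 55.96944).
Solving J·Δ = −F gives Δ = (-1.698, -0.404).
Then the next iterate is (p, q)₁ = (0.802, 0.096).
Round to (0.802, 0.096) and repeat: F = (0.71189, 0.38636), J = [[4.84950, -1.412], [-1.56714, 0.61594]].
Δ = (-1.271, -3.861), so (p, q)₂ = (-0.469, -3.765).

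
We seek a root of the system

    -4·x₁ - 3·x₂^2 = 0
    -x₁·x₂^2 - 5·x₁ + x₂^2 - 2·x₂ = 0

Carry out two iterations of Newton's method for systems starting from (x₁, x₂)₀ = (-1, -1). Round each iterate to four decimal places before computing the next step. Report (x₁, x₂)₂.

(0.0541, -0.1779)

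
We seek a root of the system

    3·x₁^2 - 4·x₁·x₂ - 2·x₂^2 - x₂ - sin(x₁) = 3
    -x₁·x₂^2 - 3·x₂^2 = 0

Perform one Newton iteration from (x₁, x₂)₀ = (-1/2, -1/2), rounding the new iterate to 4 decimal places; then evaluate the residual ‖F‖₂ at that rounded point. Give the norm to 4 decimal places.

4.8938

At (-1/2, -1/2): F = (-2.770574, -0.6250).
Jacobian J = [[6·x₁ - 4·x₂ - cos(x₁), -4·x₁ - 4·x₂ - 1], [-x₂^2, -2·x₁·x₂ - 6·x₂]].
At the point, J = [[-1.877583, 3.0000], [-0.2500, 2.5000]] (det J = -3.943956).
Solving J·Δ = −F gives Δ = (-1.2808, 0.1219).
Then the next iterate is (x₁, x₂)₁ = (-1.7808, -0.3781).
Re-evaluating at (-1.7808, -0.3781): F = (4.890675, -0.174296), so ‖F‖₂ = 4.8938.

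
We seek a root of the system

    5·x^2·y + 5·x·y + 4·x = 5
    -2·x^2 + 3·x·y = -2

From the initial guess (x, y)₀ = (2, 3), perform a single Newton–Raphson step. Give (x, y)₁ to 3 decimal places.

At (2, 3): F = (93.000, 12.000).
Jacobian J = [[10·x·y + 5·y + 4, 5·x^2 + 5·x], [-4·x + 3·y, 3·x]].
At the point, J = [[79.000, 30.000], [1.000, 6.000]] (det J = 444.000).
Solving J·Δ = −F gives Δ = (-0.446, -1.926).
Then the next iterate is (x, y)₁ = (1.554, 1.074).

(1.554, 1.074)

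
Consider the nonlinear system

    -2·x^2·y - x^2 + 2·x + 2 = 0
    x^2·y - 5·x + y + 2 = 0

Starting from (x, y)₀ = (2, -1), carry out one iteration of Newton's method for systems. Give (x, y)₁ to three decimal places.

At (2, -1): F = (10.000, -13.000).
Jacobian J = [[-4·x·y - 2·x + 2, -2·x^2], [2·x·y - 5, x^2 + 1]].
At the point, J = [[6.000, -8.000], [-9.000, 5.000]] (det J = -42.000).
Solving J·Δ = −F gives Δ = (-1.286, 0.286).
Then the next iterate is (x, y)₁ = (0.714, -0.714).

(0.714, -0.714)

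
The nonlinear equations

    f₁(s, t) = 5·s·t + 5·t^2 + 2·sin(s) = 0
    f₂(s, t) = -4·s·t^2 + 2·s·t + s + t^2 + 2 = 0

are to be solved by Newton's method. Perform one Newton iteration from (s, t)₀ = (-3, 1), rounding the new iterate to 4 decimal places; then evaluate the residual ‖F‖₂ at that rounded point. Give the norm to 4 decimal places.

5.4681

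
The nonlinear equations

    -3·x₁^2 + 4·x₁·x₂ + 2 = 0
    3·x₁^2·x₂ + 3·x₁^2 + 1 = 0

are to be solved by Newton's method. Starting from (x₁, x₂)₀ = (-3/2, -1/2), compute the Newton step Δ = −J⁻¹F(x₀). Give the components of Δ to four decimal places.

At (-3/2, -1/2): F = (-1.7500, 4.3750).
Jacobian J = [[-6·x₁ + 4·x₂, 4·x₁], [6·x₁·x₂ + 6·x₁, 3·x₁^2]].
At the point, J = [[7.0000, -6.0000], [-4.5000, 6.7500]] (det J = 20.2500).
Solving J·Δ = −F gives Δ = (-0.7130, -1.1235).

(-0.7130, -1.1235)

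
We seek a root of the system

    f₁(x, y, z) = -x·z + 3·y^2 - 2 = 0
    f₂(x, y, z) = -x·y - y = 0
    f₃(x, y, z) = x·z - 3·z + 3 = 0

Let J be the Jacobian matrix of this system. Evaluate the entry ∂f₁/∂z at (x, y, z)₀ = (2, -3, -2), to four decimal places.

-2.0000

∂f₁/∂z = -x.
At (2, -3, -2) this is -2.0000.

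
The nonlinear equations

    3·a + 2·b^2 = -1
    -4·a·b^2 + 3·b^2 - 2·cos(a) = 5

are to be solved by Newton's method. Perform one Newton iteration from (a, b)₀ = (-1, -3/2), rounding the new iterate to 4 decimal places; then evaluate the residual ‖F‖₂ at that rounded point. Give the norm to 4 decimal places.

1.5879

At (-1, -3/2): F = (2.5000, 9.669395).
Jacobian J = [[3, 4·b], [-4·b^2 + 2·sin(a), -8·a·b + 6·b]].
At the point, J = [[3.0000, -6.0000], [-10.682942, -21.0000]] (det J = -127.097652).
Solving J·Δ = −F gives Δ = (0.0434, 0.4384).
Then the next iterate is (a, b)₁ = (-0.9566, -1.0616).
Re-evaluating at (-0.9566, -1.0616): F = (0.384189, 1.540712), so ‖F‖₂ = 1.5879.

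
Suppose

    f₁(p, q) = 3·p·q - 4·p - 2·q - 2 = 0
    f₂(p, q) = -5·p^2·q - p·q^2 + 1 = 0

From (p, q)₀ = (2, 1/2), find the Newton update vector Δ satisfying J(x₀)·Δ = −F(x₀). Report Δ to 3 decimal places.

(-2.229, 0.607)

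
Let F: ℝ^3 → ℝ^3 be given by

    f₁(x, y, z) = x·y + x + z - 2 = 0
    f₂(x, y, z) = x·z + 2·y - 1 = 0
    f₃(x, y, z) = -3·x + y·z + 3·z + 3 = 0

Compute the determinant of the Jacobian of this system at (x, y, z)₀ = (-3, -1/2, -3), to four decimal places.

-36.5000

J = [[y + 1, x, 1], [z, 2, x], [-3, z, y + 3]].
At the point, J = [[0.5000, -3.0000, 1.0000], [-3.0000, 2.0000, -3.0000], [-3.0000, -3.0000, 2.5000]].
det J = -36.5000.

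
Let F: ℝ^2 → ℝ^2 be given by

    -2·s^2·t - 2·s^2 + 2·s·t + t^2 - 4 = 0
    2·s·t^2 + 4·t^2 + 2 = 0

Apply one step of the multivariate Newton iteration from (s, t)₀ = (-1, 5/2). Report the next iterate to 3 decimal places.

(-0.369, 0.261)

At (-1, 5/2): F = (-9.750, 14.500).
Jacobian J = [[-4·s·t - 4·s + 2·t, -2·s^2 + 2·s + 2·t], [2·t^2, 4·s·t + 8·t]].
At the point, J = [[19.000, 1.000], [12.500, 10.000]] (det J = 177.500).
Solving J·Δ = −F gives Δ = (0.631, -2.239).
Then the next iterate is (s, t)₁ = (-0.369, 0.261).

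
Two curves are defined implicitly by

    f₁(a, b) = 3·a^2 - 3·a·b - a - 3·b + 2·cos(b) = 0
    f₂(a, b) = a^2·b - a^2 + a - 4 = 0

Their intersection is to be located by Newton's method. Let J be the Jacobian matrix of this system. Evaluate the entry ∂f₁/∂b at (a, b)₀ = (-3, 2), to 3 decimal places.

4.181

∂f₁/∂b = -3·a - 2·sin(b) - 3.
At (-3, 2) this is 4.181.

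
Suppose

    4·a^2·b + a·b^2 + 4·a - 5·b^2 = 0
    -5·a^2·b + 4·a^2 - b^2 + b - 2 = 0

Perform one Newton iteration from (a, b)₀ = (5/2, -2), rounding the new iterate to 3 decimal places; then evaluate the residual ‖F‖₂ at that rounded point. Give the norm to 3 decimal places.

26.715

At (5/2, -2): F = (-50.000, 79.500).
Jacobian J = [[8·a·b + b^2 + 4, 4·a^2 + 2·a·b - 10·b], [-10·a·b + 8·a, -5·a^2 - 2·b + 1]].
At the point, J = [[-32.000, 35.000], [70.000, -26.250]] (det J = -1610.000).
Solving J·Δ = −F gives Δ = (-0.913, 0.594).
Then the next iterate is (a, b)₁ = (1.587, -1.406).
Re-evaluating at (1.587, -1.406): F = (-14.56337, 22.39698), so ‖F‖₂ = 26.715.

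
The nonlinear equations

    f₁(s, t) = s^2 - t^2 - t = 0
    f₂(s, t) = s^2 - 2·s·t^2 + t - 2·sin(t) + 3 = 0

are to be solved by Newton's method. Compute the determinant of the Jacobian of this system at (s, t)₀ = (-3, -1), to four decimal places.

80.4836

J = [[2·s, -2·t - 1], [2·s - 2·t^2, -4·s·t - 2·cos(t) + 1]].
At the point, J = [[-6.0000, 1.0000], [-8.0000, -12.080605]].
det J = 80.4836.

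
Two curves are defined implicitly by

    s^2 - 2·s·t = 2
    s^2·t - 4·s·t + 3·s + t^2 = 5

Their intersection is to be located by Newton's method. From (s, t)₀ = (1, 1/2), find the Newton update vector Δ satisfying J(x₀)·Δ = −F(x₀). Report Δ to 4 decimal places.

At (1, 1/2): F = (-2.0000, -3.2500).
Jacobian J = [[2·s - 2·t, -2·s], [2·s·t - 4·t + 3, s^2 - 4·s + 2·t]].
At the point, J = [[1.0000, -2.0000], [2.0000, -2.0000]] (det J = 2.0000).
Solving J·Δ = −F gives Δ = (1.2500, -0.3750).

(1.2500, -0.3750)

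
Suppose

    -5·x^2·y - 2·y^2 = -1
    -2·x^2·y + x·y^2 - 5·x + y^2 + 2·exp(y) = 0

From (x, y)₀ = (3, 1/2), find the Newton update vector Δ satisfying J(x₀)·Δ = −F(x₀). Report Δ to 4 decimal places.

(-2.0033, 0.1713)

At (3, 1/2): F = (-22.0000, -19.702557).
Jacobian J = [[-10·x·y, -5·x^2 - 4·y], [-4·x·y + y^2 - 5, -2·x^2 + 2·x·y + 2·y + 2·exp(y)]].
At the point, J = [[-15.0000, -47.0000], [-10.7500, -10.702557]] (det J = -344.711638).
Solving J·Δ = −F gives Δ = (-2.0033, 0.1713).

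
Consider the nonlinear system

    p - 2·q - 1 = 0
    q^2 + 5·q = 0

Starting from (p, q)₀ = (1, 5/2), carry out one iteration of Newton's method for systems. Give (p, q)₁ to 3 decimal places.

(2.250, 0.625)

At (1, 5/2): F = (-5.000, 18.750).
Jacobian J = [[1, -2], [0, 2·q + 5]].
At the point, J = [[1.000, -2.000], [0.000, 10.000]] (det J = 10.000).
Solving J·Δ = −F gives Δ = (1.250, -1.875).
Then the next iterate is (p, q)₁ = (2.250, 0.625).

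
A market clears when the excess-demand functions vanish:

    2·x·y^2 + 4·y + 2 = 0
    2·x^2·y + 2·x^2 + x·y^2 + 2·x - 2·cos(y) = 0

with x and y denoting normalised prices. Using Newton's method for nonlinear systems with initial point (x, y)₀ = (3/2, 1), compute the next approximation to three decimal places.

(1.184, 0.163)

At (3/2, 1): F = (9.000, 12.41940).
Jacobian J = [[2·y^2, 4·x·y + 4], [4·x·y + 4·x + y^2 + 2, 2·x^2 + 2·x·y + 2·sin(y)]].
At the point, J = [[2.000, 10.000], [15.000, 9.18294]] (det J = -131.63412).
Solving J·Δ = −F gives Δ = (-0.316, -0.837).
Then the next iterate is (x, y)₁ = (1.184, 0.163).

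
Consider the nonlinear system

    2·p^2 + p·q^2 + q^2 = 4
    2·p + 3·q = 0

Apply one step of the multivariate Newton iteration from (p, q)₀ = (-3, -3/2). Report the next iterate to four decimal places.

(-0.7818, 0.5212)

At (-3, -3/2): F = (9.5000, -10.5000).
Jacobian J = [[4·p + q^2, 2·p·q + 2·q], [2, 3]].
At the point, J = [[-9.7500, 6.0000], [2.0000, 3.0000]] (det J = -41.2500).
Solving J·Δ = −F gives Δ = (2.2182, 2.0212).
Then the next iterate is (p, q)₁ = (-0.7818, 0.5212).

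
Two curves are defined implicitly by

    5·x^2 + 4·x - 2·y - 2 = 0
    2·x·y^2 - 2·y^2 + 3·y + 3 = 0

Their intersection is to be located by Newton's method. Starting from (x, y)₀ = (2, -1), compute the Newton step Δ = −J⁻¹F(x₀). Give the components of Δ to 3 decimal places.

At (2, -1): F = (28.000, 2.000).
Jacobian J = [[10·x + 4, -2], [2·y^2, 4·x·y - 4·y + 3]].
At the point, J = [[24.000, -2.000], [2.000, -1.000]] (det J = -20.000).
Solving J·Δ = −F gives Δ = (-1.200, -0.400).

(-1.200, -0.400)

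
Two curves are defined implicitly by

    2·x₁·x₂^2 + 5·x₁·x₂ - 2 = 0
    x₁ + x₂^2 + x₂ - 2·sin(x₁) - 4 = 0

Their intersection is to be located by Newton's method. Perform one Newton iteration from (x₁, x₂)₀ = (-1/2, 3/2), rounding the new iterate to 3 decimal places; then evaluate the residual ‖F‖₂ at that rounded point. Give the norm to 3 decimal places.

At (-1/2, 3/2): F = (-8.000, 0.20885).
Jacobian J = [[2·x₂^2 + 5·x₂, 4·x₁·x₂ + 5·x₁], [-2·cos(x₁) + 1, 2·x₂ + 1]].
At the point, J = [[12.000, -5.500], [-0.75517, 4.000]] (det J = 43.84659).
Solving J·Δ = −F gives Δ = (0.704, 0.081).
Then the next iterate is (x₁, x₂)₁ = (0.204, 1.581).
Re-evaluating at (0.204, 1.581): F = (0.63244, -0.12061), so ‖F‖₂ = 0.644.

0.644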